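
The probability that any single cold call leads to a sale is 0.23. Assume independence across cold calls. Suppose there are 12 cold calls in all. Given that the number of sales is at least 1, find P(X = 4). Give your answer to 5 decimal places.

0.17895

X ~ Binomial(12, 0.23). Want P(X=4 | X≥1) = P(X=4) / P(X≥1).
P(X=4) = C(12,4)·0.23^4·0.77^8 = 0.1711758
P(X≥1) = 1 − 0.0434399 = 0.9565601
Ratio = 0.1711758 / 0.9565601 = 0.1789493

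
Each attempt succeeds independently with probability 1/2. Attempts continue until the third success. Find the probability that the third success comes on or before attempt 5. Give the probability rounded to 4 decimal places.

Finishing within 5 attempts ⇔ at least 3 successes in the first 5. With X ~ Binomial(5, 0.50), P(Y ≤ 5) = 1 − P(X ≤ 2).
  k=0: C(5,0)·0.50^0·0.50^5 = 0.031250
  k=1: C(5,1)·0.50^1·0.50^4 = 0.156250
  k=2: C(5,2)·0.50^2·0.50^3 = 0.312500
1 − 0.500000 = 0.500000

0.5000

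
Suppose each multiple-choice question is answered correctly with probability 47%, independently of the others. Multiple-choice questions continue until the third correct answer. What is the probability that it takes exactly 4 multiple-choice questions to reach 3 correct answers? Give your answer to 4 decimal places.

Y = trial on which the third success occurs; negative binomial, r=3, p=0.47.
P(Y=4) = C(3,2) · p^3 · (1−p)^1
= 3 · 0.10382 · 0.53 = 0.165079

0.1651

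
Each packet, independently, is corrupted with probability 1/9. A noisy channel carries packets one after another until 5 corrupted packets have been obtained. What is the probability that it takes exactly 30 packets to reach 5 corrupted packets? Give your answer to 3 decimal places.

0.021

Y = trial on which the fifth success occurs; negative binomial, r=5, p=0.111111.
P(Y=30) = C(29,4) · p^5 · (1−p)^25
= 23751 · 1.6935e-05 · 0.052624 = 0.02117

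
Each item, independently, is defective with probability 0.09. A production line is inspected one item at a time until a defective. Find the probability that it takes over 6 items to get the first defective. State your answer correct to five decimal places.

0.56787

Y = number of items to the first success; geometric, p = 0.09.
P(Y > 6) = P(first 6 all fail) = (1−p)^6 = 0.5678693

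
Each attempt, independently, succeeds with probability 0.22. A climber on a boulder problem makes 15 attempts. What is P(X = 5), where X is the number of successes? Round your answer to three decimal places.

0.129

X ~ Binomial(n=15, p=0.22).
P(X=5) = C(15,5) · p^5 · (1−p)^10
= 3003 · 0.00051536 · 0.083358 = 0.12901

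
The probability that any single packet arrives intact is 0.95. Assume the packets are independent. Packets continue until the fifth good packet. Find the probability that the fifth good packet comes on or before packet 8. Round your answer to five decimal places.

Finishing within 8 packets ⇔ at least 5 successes in the first 8. With X ~ Binomial(8, 0.95), P(Y ≤ 8) = 1 − P(X ≤ 4).
  k=0: C(8,0)·0.95^0·0.05^8 = 0.0000000
  k=1: C(8,1)·0.95^1·0.05^7 = 0.0000000
  k=2: C(8,2)·0.95^2·0.05^6 = 0.0000004
  k=3: C(8,3)·0.95^3·0.05^5 = 0.0000150
  k=4: C(8,4)·0.95^4·0.05^4 = 0.0003563
1 − 0.0003718 = 0.9996282

0.99963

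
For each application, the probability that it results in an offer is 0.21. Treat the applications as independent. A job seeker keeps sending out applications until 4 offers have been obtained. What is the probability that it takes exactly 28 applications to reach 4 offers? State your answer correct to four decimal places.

0.0199

Y = trial on which the fourth success occurs; negative binomial, r=4, p=0.21.
P(Y=28) = C(27,3) · p^4 · (1−p)^24
= 2925 · 0.0019448 · 0.0034918 = 0.019863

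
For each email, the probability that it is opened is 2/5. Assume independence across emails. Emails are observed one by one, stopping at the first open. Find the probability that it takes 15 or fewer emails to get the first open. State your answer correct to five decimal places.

0.99953

Y = number of emails to the first success; geometric, p = 0.40.
P(Y ≤ 15) = 1 − (1−p)^15 = 1 − 0.0004702 = 0.9995298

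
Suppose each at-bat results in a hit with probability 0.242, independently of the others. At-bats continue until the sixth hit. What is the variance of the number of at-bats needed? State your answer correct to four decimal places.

77.6586

Y = total at-bats until the sixth success; negative binomial with r=6, p=0.242.
Var(Y) = r(1−p)/p² = 6·0.758 / 0.242² = 77.658630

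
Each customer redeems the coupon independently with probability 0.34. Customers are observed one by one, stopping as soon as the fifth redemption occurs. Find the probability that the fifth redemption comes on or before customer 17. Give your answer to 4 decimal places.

0.7378

Finishing within 17 customers ⇔ at least 5 successes in the first 17. With X ~ Binomial(17, 0.34), P(Y ≤ 17) = 1 − P(X ≤ 4).
  k=0: C(17,0)·0.34^0·0.66^17 = 0.000856
  k=1: C(17,1)·0.34^1·0.66^16 = 0.007493
  k=2: C(17,2)·0.34^2·0.66^15 = 0.030878
  k=3: C(17,3)·0.34^3·0.66^14 = 0.079535
  k=4: C(17,4)·0.34^4·0.66^13 = 0.143405
1 − 0.262167 = 0.737833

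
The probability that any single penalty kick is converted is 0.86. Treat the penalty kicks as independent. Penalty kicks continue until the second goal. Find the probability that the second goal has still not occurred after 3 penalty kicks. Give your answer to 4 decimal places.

Needing more than 3 penalty kicks ⇔ fewer than 2 successes in the first 3. With X ~ Binomial(3, 0.86), P(Y > 3) = P(X ≤ 1).
  k=0: C(3,0)·0.86^0·0.14^3 = 0.002744
  k=1: C(3,1)·0.86^1·0.14^2 = 0.050568
P(X ≤ 1) = 0.053312

0.0533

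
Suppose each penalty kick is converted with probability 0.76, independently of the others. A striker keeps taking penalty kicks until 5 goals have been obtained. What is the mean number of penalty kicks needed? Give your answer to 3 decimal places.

Y = total penalty kicks until the fifth success; negative binomial with r=5, p=0.76.
E[Y] = r / p = 5 / 0.76 = 6.57895

6.579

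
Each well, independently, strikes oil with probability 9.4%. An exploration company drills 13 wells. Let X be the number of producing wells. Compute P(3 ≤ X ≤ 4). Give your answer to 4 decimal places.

X ~ Binomial(13, 0.094); P(3 ≤ X ≤ 4) = Σ C(13,k) p^k (1−p)^(13−k) over k:
  k=3: C(13,3)·0.094^3·0.906^10 = 0.088518
  k=4: C(13,4)·0.094^4·0.906^9 = 0.022960
Total = 0.111478

0.1115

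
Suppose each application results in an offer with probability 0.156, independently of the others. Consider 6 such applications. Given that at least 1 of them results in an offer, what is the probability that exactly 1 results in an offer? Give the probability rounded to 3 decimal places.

X ~ Binomial(6, 0.156). Want P(X=1 | X≥1) = P(X=1) / P(X≥1).
P(X=1) = C(6,1)·0.156^1·0.844^5 = 0.40086
P(X≥1) = 1 − 0.36146 = 0.63854
Ratio = 0.40086 / 0.63854 = 0.62776

0.628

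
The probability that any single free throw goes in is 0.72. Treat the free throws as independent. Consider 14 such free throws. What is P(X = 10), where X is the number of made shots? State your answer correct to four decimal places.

0.2304

X ~ Binomial(n=14, p=0.72).
P(X=10) = C(14,10) · p^10 · (1−p)^4
= 1001 · 0.037439 · 0.0061466 = 0.230352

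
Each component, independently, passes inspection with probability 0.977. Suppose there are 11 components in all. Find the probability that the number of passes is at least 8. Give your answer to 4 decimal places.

0.9999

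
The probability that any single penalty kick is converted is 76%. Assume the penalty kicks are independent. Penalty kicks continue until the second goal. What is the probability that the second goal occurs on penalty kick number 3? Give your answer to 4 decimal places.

Y = trial on which the second success occurs; negative binomial, r=2, p=0.76.
P(Y=3) = C(2,1) · p^2 · (1−p)^1
= 2 · 0.5776 · 0.24 = 0.277248

0.2772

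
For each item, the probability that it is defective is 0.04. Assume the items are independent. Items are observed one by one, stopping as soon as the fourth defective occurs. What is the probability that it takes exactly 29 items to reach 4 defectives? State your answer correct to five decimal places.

Y = trial on which the fourth success occurs; negative binomial, r=4, p=0.04.
P(Y=29) = C(28,3) · p^4 · (1−p)^25
= 3276 · 2.56e-06 · 0.3604 = 0.0030225

0.00302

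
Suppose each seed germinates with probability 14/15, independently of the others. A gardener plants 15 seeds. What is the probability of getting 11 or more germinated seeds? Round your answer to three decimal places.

0.998

X ~ Binomial(15, 0.933333); P(X ≥ 11) = Σ C(15,k) p^k (1−p)^(15−k) over k:
  k=11: C(15,11)·0.933333^11·0.066667^4 = 0.01262
  k=12: C(15,12)·0.933333^12·0.066667^3 = 0.05891
  k=13: C(15,13)·0.933333^13·0.066667^2 = 0.19032
  k=14: C(15,14)·0.933333^14·0.066667^1 = 0.38064
  k=15: C(15,15)·0.933333^15·0.066667^0 = 0.35526
Total = 0.99776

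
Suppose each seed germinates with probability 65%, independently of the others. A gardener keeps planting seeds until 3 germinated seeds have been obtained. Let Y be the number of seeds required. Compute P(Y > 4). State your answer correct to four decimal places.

0.4370

Needing more than 4 seeds ⇔ fewer than 3 successes in the first 4. With X ~ Binomial(4, 0.65), P(Y > 4) = P(X ≤ 2).
  k=0: C(4,0)·0.65^0·0.35^4 = 0.015006
  k=1: C(4,1)·0.65^1·0.35^3 = 0.111475
  k=2: C(4,2)·0.65^2·0.35^2 = 0.310538
P(X ≤ 2) = 0.437019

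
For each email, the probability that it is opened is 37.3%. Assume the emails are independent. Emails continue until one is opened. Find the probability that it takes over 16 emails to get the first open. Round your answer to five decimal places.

0.00057

Y = number of emails to the first success; geometric, p = 0.373.
P(Y > 16) = P(first 16 all fail) = (1−p)^16 = 0.0005705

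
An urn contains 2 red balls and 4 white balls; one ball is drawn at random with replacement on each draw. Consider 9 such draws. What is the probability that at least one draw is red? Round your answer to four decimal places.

0.9740

P(at least one) = 1 − P(none) = 1 − (1 − 0.333333)^9
= 1 − 0.026012 = 0.973988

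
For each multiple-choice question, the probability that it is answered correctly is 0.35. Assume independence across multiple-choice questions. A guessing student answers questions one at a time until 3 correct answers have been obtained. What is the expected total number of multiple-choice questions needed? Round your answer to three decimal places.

Y = total multiple-choice questions until the third success; negative binomial with r=3, p=0.35.
E[Y] = r / p = 3 / 0.35 = 8.57143

8.571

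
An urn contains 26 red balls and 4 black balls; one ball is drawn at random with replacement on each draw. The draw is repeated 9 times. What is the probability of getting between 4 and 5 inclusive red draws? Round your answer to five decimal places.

X ~ Binomial(9, 0.866667); P(4 ≤ X ≤ 5) = Σ C(9,k) p^k (1−p)^(9−k) over k:
  k=4: C(9,4)·0.866667^4·0.133333^5 = 0.0029955
  k=5: C(9,5)·0.866667^5·0.133333^4 = 0.0194709
Total = 0.0224664

0.02247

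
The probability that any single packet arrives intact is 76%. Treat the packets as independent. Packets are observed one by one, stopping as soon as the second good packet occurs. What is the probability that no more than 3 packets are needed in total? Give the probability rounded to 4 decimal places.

0.8548

Finishing within 3 packets ⇔ at least 2 successes in the first 3. With X ~ Binomial(3, 0.76), P(Y ≤ 3) = 1 − P(X ≤ 1).
  k=0: C(3,0)·0.76^0·0.24^3 = 0.013824
  k=1: C(3,1)·0.76^1·0.24^2 = 0.131328
1 − 0.145152 = 0.854848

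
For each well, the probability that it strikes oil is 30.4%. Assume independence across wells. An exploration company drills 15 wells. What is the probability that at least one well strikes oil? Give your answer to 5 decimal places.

0.99564

P(at least one) = 1 − P(none) = 1 − (1 − 0.304)^15
= 1 − 0.0043565 = 0.9956435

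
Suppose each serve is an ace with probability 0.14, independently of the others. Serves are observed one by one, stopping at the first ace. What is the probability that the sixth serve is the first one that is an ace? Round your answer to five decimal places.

Geometric (trials to first success), p = 0.14.
P(Y = 6) = (1−p)^5 · p = 0.47043 · 0.14 = 0.0658598

0.06586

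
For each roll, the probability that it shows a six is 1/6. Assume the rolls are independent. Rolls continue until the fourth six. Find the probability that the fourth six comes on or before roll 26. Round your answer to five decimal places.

0.65058

Finishing within 26 rolls ⇔ at least 4 successes in the first 26. With X ~ Binomial(26, 0.166667), P(Y ≤ 26) = 1 − P(X ≤ 3).
  k=0: C(26,0)·0.166667^0·0.833333^26 = 0.0087355
  k=1: C(26,1)·0.166667^1·0.833333^25 = 0.0454246
  k=2: C(26,2)·0.166667^2·0.833333^24 = 0.1135615
  k=3: C(26,3)·0.166667^3·0.833333^23 = 0.1816983
1 − 0.3494199 = 0.6505801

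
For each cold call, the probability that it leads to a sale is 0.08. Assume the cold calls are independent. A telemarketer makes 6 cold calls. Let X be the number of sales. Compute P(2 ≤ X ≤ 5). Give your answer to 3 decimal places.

0.077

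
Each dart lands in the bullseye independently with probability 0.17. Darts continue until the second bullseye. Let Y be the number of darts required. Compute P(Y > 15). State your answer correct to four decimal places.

0.2489

Needing more than 15 darts ⇔ fewer than 2 successes in the first 15. With X ~ Binomial(15, 0.17), P(Y > 15) = P(X ≤ 1).
  k=0: C(15,0)·0.17^0·0.83^15 = 0.061118
  k=1: C(15,1)·0.17^1·0.83^14 = 0.187773
P(X ≤ 1) = 0.248891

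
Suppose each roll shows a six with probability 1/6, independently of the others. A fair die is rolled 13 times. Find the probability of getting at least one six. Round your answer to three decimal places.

P(at least one) = 1 − P(none) = 1 − (1 − 0.166667)^13
= 1 − 0.09346 = 0.90654

0.907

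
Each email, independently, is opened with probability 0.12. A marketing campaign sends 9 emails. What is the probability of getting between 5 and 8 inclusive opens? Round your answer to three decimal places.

0.002

X ~ Binomial(9, 0.12); P(5 ≤ X ≤ 8) = Σ C(9,k) p^k (1−p)^(9−k) over k:
  k=5: C(9,5)·0.12^5·0.88^4 = 0.00188
  k=6: C(9,6)·0.12^6·0.88^3 = 0.00017
  k=7: C(9,7)·0.12^7·0.88^2 = 0.00001
  k=8: C(9,8)·0.12^8·0.88^1 = 0.00000
Total = 0.00206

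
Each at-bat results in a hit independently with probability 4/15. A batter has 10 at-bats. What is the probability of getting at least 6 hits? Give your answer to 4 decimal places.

0.0270

X ~ Binomial(10, 0.266667); P(X ≥ 6) = Σ C(10,k) p^k (1−p)^(10−k) over k:
  k=6: C(10,6)·0.266667^6·0.733333^4 = 0.021839
  k=7: C(10,7)·0.266667^7·0.733333^3 = 0.004538
  k=8: C(10,8)·0.266667^8·0.733333^2 = 0.000619
  k=9: C(10,9)·0.266667^9·0.733333^1 = 0.000050
  k=10: C(10,10)·0.266667^10·0.733333^0 = 0.000002
Total = 0.027048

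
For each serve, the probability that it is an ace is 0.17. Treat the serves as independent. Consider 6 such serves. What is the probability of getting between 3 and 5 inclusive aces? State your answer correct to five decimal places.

X ~ Binomial(6, 0.17); P(3 ≤ X ≤ 5) = Σ C(6,k) p^k (1−p)^(6−k) over k:
  k=3: C(6,3)·0.17^3·0.83^3 = 0.0561838
  k=4: C(6,4)·0.17^4·0.83^2 = 0.0086306
  k=5: C(6,5)·0.17^5·0.83^1 = 0.0007071
Total = 0.0655215

0.06552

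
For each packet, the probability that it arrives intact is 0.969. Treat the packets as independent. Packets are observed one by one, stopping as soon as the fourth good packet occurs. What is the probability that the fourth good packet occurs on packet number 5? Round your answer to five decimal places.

0.10932

Y = trial on which the fourth success occurs; negative binomial, r=4, p=0.969.
P(Y=5) = C(4,3) · p^4 · (1−p)^1
= 4 · 0.88165 · 0.031 = 0.1093243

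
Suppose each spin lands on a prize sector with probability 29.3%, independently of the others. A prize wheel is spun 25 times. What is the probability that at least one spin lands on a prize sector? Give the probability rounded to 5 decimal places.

0.99983

P(at least one) = 1 − P(none) = 1 − (1 − 0.293)^25
= 1 − 0.0001720 = 0.9998280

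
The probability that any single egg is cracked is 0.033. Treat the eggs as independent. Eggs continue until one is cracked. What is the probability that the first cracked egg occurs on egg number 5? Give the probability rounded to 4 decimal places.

Geometric (trials to first success), p = 0.033.
P(Y = 5) = (1−p)^4 · p = 0.87439 · 0.033 = 0.028855

0.0289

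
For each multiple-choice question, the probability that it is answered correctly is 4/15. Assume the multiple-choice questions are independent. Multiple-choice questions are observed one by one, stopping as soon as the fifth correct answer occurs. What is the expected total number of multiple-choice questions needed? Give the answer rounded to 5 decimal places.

Y = total multiple-choice questions until the fifth success; negative binomial with r=5, p=0.266667.
E[Y] = r / p = 5 / 0.266667 = 18.7500000

18.75000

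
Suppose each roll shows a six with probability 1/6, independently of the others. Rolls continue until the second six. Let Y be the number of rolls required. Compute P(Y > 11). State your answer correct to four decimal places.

0.4307

Needing more than 11 rolls ⇔ fewer than 2 successes in the first 11. With X ~ Binomial(11, 0.166667), P(Y > 11) = P(X ≤ 1).
  k=0: C(11,0)·0.166667^0·0.833333^11 = 0.134588
  k=1: C(11,1)·0.166667^1·0.833333^10 = 0.296094
P(X ≤ 1) = 0.430682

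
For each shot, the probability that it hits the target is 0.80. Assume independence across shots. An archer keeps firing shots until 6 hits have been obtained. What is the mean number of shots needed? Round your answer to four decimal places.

7.5000

Y = total shots until the sixth success; negative binomial with r=6, p=0.80.
E[Y] = r / p = 6 / 0.80 = 7.500000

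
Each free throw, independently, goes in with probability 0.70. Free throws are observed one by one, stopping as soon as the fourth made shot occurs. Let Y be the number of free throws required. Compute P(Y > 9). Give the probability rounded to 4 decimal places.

Needing more than 9 free throws ⇔ fewer than 4 successes in the first 9. With X ~ Binomial(9, 0.70), P(Y > 9) = P(X ≤ 3).
  k=0: C(9,0)·0.70^0·0.30^9 = 0.000020
  k=1: C(9,1)·0.70^1·0.30^8 = 0.000413
  k=2: C(9,2)·0.70^2·0.30^7 = 0.003858
  k=3: C(9,3)·0.70^3·0.30^6 = 0.021004
P(X ≤ 3) = 0.025295

0.0253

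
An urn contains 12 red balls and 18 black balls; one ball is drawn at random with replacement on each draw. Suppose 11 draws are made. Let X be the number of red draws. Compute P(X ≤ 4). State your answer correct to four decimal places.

X ~ Binomial(11, 0.40); P(X ≤ 4) = Σ C(11,k) p^k (1−p)^(11−k) over k:
  k=0: C(11,0)·0.40^0·0.60^11 = 0.003628
  k=1: C(11,1)·0.40^1·0.60^10 = 0.026605
  k=2: C(11,2)·0.40^2·0.60^9 = 0.088684
  k=3: C(11,3)·0.40^3·0.60^8 = 0.177367
  k=4: C(11,4)·0.40^4·0.60^7 = 0.236490
Total = 0.532774

0.5328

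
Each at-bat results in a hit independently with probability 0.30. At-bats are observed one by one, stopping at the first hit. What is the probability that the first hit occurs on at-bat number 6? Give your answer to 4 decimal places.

Geometric (trials to first success), p = 0.30.
P(Y = 6) = (1−p)^5 · p = 0.16807 · 0.30 = 0.050421

0.0504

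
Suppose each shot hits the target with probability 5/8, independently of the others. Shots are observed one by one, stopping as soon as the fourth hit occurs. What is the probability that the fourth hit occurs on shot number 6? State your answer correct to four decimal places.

0.2146

Y = trial on which the fourth success occurs; negative binomial, r=4, p=0.625.
P(Y=6) = C(5,3) · p^4 · (1−p)^2
= 10 · 0.15259 · 0.14062 = 0.214577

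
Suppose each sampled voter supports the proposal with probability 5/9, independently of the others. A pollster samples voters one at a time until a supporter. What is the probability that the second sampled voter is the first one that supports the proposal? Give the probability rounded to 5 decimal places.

Geometric (trials to first success), p = 0.555556.
P(Y = 2) = (1−p)^1 · p = 0.44444 · 0.555556 = 0.2469136

0.24691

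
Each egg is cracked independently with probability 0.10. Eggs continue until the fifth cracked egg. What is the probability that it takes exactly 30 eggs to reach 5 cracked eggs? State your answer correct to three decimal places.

0.017

Y = trial on which the fifth success occurs; negative binomial, r=5, p=0.10.
P(Y=30) = C(29,4) · p^5 · (1−p)^25
= 23751 · 1e-05 · 0.07179 = 0.01705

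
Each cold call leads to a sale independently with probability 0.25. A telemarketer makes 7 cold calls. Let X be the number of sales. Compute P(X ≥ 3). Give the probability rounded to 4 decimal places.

0.2436

X ~ Binomial(7, 0.25); P(X ≥ 3) = Σ C(7,k) p^k (1−p)^(7−k) over k:
  k=3: C(7,3)·0.25^3·0.75^4 = 0.173035
  k=4: C(7,4)·0.25^4·0.75^3 = 0.057678
  k=5: C(7,5)·0.25^5·0.75^2 = 0.011536
  k=6: C(7,6)·0.25^6·0.75^1 = 0.001282
  k=7: C(7,7)·0.25^7·0.75^0 = 0.000061
Total = 0.243591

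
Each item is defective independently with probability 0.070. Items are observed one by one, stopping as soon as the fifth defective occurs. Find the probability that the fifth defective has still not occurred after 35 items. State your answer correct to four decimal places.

Needing more than 35 items ⇔ fewer than 5 successes in the first 35. With X ~ Binomial(35, 0.07), P(Y > 35) = P(X ≤ 4).
  k=0: C(35,0)·0.07^0·0.93^35 = 0.078868
  k=1: C(35,1)·0.07^1·0.93^34 = 0.207772
  k=2: C(35,2)·0.07^2·0.93^33 = 0.265858
  k=3: C(35,3)·0.07^3·0.93^32 = 0.220119
  k=4: C(35,4)·0.07^4·0.93^31 = 0.132545
P(X ≤ 4) = 0.905163

0.9052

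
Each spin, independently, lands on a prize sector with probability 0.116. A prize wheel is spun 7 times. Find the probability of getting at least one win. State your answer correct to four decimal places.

0.5781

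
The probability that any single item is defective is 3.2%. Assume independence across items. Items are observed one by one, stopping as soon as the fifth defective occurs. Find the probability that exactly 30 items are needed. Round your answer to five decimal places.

0.00035

Y = trial on which the fifth success occurs; negative binomial, r=5, p=0.032.
P(Y=30) = C(29,4) · p^5 · (1−p)^25
= 23751 · 3.3554e-08 · 0.44349 = 0.0003534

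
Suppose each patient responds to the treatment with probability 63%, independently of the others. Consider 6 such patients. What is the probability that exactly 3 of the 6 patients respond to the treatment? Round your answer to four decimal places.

0.2533

X ~ Binomial(n=6, p=0.63).
P(X=3) = C(6,3) · p^3 · (1−p)^3
= 20 · 0.25005 · 0.050653 = 0.253313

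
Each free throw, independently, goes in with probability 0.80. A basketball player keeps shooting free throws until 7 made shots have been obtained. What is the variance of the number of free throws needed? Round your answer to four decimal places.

2.1875

Y = total free throws until the seventh success; negative binomial with r=7, p=0.80.
Var(Y) = r(1−p)/p² = 7·0.20 / 0.80² = 2.187500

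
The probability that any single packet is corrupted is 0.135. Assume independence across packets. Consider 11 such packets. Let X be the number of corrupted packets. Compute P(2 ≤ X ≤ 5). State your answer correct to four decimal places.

0.4474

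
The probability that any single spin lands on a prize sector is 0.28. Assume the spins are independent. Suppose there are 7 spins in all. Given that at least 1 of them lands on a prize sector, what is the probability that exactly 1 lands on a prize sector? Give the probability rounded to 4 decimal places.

0.3035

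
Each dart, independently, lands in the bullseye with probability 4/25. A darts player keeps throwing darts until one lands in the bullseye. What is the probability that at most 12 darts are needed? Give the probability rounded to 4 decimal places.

0.8766

Y = number of darts to the first success; geometric, p = 0.16.
P(Y ≤ 12) = 1 − (1−p)^12 = 1 − 0.123410 = 0.876590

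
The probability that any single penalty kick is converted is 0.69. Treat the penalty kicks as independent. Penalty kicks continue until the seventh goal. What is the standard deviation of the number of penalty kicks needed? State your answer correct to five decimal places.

2.13492

Y = total penalty kicks until the seventh success; negative binomial with r=7, p=0.69.
SD(Y) = √[r(1−p)/p²] = √(4.5578660) = 2.1349159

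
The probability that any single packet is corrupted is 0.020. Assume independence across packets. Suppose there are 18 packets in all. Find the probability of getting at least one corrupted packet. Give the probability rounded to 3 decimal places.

P(at least one) = 1 − P(none) = 1 − (1 − 0.02)^18
= 1 − 0.69514 = 0.30486

0.305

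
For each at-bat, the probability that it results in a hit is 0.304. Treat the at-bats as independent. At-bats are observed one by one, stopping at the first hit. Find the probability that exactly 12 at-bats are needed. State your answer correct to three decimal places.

Geometric (trials to first success), p = 0.304.
P(Y = 12) = (1−p)^11 · p = 0.018565 · 0.304 = 0.00564

0.006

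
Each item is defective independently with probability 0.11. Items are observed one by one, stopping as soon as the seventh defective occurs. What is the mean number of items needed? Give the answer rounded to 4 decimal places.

Y = total items until the seventh success; negative binomial with r=7, p=0.11.
E[Y] = r / p = 7 / 0.11 = 63.636364

63.6364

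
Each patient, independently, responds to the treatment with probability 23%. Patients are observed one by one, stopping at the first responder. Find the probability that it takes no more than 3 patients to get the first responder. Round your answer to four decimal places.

Y = number of patients to the first success; geometric, p = 0.23.
P(Y ≤ 3) = 1 − (1−p)^3 = 1 − 0.456533 = 0.543467

0.5435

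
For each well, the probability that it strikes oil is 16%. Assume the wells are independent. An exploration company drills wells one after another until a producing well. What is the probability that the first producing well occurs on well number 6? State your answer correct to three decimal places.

0.067

Geometric (trials to first success), p = 0.16.
P(Y = 6) = (1−p)^5 · p = 0.41821 · 0.16 = 0.06691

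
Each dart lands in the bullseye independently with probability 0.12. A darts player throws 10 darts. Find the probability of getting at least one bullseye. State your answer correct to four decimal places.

P(at least one) = 1 − P(none) = 1 − (1 − 0.12)^10
= 1 − 0.278501 = 0.721499

0.7215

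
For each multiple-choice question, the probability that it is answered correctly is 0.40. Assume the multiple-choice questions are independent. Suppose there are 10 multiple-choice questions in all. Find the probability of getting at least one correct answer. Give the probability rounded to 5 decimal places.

0.99395

P(at least one) = 1 − P(none) = 1 − (1 − 0.40)^10
= 1 − 0.0060466 = 0.9939534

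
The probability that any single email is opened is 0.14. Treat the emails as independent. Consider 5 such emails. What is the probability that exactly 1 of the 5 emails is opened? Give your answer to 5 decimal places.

0.38291

X ~ Binomial(n=5, p=0.14).
P(X=1) = C(5,1) · p^1 · (1−p)^4
= 5 · 0.14 · 0.54701 = 0.3829057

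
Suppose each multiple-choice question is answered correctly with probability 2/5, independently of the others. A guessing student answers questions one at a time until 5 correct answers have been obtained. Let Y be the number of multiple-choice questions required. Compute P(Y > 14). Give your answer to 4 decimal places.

0.2793

Needing more than 14 multiple-choice questions ⇔ fewer than 5 successes in the first 14. With X ~ Binomial(14, 0.40), P(Y > 14) = P(X ≤ 4).
  k=0: C(14,0)·0.40^0·0.60^14 = 0.000784
  k=1: C(14,1)·0.40^1·0.60^13 = 0.007314
  k=2: C(14,2)·0.40^2·0.60^12 = 0.031694
  k=3: C(14,3)·0.40^3·0.60^11 = 0.084517
  k=4: C(14,4)·0.40^4·0.60^10 = 0.154948
P(X ≤ 4) = 0.279257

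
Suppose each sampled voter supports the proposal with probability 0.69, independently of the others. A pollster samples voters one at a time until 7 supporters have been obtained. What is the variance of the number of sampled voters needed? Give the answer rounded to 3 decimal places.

4.558

Y = total sampled voters until the seventh success; negative binomial with r=7, p=0.69.
Var(Y) = r(1−p)/p² = 7·0.31 / 0.69² = 4.55787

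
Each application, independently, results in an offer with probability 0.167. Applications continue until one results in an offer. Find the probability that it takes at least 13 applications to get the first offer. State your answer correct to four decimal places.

0.1116

Y = number of applications to the first success; geometric, p = 0.167.
P(Y > 12) = P(first 12 all fail) = (1−p)^12 = 0.111619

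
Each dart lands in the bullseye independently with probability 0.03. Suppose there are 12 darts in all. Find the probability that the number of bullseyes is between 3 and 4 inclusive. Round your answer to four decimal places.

0.0048

X ~ Binomial(12, 0.03); P(3 ≤ X ≤ 4) = Σ C(12,k) p^k (1−p)^(12−k) over k:
  k=3: C(12,3)·0.03^3·0.97^9 = 0.004516
  k=4: C(12,4)·0.03^4·0.97^8 = 0.000314
Total = 0.004830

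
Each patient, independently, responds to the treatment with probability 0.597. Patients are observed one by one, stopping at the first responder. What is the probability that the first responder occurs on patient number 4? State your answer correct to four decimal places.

Geometric (trials to first success), p = 0.597.
P(Y = 4) = (1−p)^3 · p = 0.065451 · 0.597 = 0.039074

0.0391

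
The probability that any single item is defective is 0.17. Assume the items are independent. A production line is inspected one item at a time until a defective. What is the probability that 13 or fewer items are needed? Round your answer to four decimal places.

Y = number of items to the first success; geometric, p = 0.17.
P(Y ≤ 13) = 1 − (1−p)^13 = 1 − 0.088719 = 0.911281

0.9113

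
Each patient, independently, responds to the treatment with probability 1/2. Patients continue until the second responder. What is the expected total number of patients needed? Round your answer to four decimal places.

4.0000

Y = total patients until the second success; negative binomial with r=2, p=0.50.
E[Y] = r / p = 2 / 0.50 = 4.000000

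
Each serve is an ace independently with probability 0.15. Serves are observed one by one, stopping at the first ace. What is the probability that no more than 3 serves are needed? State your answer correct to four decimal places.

0.3859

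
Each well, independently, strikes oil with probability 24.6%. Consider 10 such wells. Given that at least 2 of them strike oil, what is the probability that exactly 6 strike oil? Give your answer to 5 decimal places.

X ~ Binomial(10, 0.246). Want P(X=6 | X≥2) = P(X=6) / P(X≥2).
P(X=6) = C(10,6)·0.246^6·0.754^4 = 0.0150423
P(X≥2) = 1 − 0.0593900 − 0.1937658 = 0.7468441
Ratio = 0.0150423 / 0.7468441 = 0.0201412

0.02014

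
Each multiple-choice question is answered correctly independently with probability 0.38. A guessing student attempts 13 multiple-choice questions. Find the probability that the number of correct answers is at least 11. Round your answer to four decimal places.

X ~ Binomial(13, 0.38); P(X ≥ 11) = Σ C(13,k) p^k (1−p)^(13−k) over k:
  k=11: C(13,11)·0.38^11·0.62^2 = 0.000715
  k=12: C(13,12)·0.38^12·0.62^1 = 0.000073
  k=13: C(13,13)·0.38^13·0.62^0 = 0.000003
Total = 0.000792

0.0008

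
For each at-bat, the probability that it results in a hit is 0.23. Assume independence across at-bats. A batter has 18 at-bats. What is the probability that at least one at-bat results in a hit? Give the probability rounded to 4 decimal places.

0.9909

P(at least one) = 1 − P(none) = 1 − (1 − 0.23)^18
= 1 − 0.009054 = 0.990946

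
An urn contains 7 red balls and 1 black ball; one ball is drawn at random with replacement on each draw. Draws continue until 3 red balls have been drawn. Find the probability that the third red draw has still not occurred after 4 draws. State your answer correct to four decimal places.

0.0789

Needing more than 4 draws ⇔ fewer than 3 successes in the first 4. With X ~ Binomial(4, 0.875), P(Y > 4) = P(X ≤ 2).
  k=0: C(4,0)·0.875^0·0.125^4 = 0.000244
  k=1: C(4,1)·0.875^1·0.125^3 = 0.006836
  k=2: C(4,2)·0.875^2·0.125^2 = 0.071777
P(X ≤ 2) = 0.078857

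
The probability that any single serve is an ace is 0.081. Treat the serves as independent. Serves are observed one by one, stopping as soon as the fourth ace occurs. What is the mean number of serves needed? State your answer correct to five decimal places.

49.38272

Y = total serves until the fourth success; negative binomial with r=4, p=0.081.
E[Y] = r / p = 4 / 0.081 = 49.3827160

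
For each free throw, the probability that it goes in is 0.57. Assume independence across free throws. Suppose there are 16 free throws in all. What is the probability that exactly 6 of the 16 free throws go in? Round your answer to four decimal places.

0.0594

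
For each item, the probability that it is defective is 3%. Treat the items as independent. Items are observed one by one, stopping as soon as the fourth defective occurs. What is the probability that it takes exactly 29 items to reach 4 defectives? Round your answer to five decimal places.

Y = trial on which the fourth success occurs; negative binomial, r=4, p=0.03.
P(Y=29) = C(28,3) · p^4 · (1−p)^25
= 3276 · 8.1e-07 · 0.46697 = 0.0012391

0.00124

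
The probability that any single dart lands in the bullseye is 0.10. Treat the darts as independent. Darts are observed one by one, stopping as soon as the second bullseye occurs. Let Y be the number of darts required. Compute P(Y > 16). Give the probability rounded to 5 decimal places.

0.51473

Needing more than 16 darts ⇔ fewer than 2 successes in the first 16. With X ~ Binomial(16, 0.10), P(Y > 16) = P(X ≤ 1).
  k=0: C(16,0)·0.10^0·0.90^16 = 0.1853020
  k=1: C(16,1)·0.10^1·0.90^15 = 0.3294258
P(X ≤ 1) = 0.5147278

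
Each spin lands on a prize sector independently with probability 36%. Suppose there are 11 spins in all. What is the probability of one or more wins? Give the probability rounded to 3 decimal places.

P(at least one) = 1 − P(none) = 1 − (1 − 0.36)^11
= 1 − 0.00738 = 0.99262

0.993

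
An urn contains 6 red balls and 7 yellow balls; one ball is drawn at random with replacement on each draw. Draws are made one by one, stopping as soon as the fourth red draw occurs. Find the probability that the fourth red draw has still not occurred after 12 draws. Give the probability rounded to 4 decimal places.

0.1178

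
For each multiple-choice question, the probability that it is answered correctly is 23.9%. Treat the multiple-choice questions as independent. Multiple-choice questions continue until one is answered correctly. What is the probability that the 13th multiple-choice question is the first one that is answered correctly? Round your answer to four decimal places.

Geometric (trials to first success), p = 0.239.
P(Y = 13) = (1−p)^12 · p = 0.037724 · 0.239 = 0.009016

0.0090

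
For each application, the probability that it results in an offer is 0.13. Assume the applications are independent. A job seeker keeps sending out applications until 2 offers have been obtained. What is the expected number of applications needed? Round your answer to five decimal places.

Y = total applications until the second success; negative binomial with r=2, p=0.13.
E[Y] = r / p = 2 / 0.13 = 15.3846154

15.38462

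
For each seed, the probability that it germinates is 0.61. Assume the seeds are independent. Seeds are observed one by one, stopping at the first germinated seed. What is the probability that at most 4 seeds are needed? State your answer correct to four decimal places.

Y = number of seeds to the first success; geometric, p = 0.61.
P(Y ≤ 4) = 1 − (1−p)^4 = 1 − 0.023134 = 0.976866

0.9769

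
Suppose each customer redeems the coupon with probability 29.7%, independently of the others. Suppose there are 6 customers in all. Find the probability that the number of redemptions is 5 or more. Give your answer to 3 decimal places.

X ~ Binomial(6, 0.297); P(X ≥ 5) = Σ C(6,k) p^k (1−p)^(6−k) over k:
  k=5: C(6,5)·0.297^5·0.703^1 = 0.00975
  k=6: C(6,6)·0.297^6·0.703^0 = 0.00069
Total = 0.01043

0.010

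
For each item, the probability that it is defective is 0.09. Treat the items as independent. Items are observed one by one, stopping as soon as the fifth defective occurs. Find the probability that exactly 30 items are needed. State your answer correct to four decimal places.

0.0133

Y = trial on which the fifth success occurs; negative binomial, r=5, p=0.09.
P(Y=30) = C(29,4) · p^5 · (1−p)^25
= 23751 · 5.9049e-06 · 0.094631 = 0.013272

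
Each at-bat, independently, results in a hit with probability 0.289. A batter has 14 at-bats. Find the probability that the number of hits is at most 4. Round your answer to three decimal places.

0.620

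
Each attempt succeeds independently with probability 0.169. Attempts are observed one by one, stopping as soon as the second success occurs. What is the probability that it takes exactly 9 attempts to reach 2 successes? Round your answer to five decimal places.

Y = trial on which the second success occurs; negative binomial, r=2, p=0.169.
P(Y=9) = C(8,1) · p^2 · (1−p)^7
= 8 · 0.028561 · 0.27366 = 0.0625274

0.06253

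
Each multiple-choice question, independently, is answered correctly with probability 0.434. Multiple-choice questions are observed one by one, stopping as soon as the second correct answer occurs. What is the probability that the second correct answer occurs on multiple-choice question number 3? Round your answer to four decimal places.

0.2132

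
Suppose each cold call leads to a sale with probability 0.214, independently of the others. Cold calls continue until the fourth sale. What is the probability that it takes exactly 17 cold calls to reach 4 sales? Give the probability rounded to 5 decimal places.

Y = trial on which the fourth success occurs; negative binomial, r=4, p=0.214.
P(Y=17) = C(16,3) · p^4 · (1−p)^13
= 560 · 0.0020973 · 0.043701 = 0.0513259

0.05133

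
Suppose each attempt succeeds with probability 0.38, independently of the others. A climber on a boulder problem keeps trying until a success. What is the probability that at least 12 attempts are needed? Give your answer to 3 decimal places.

Y = number of attempts to the first success; geometric, p = 0.38.
P(Y > 11) = P(first 11 all fail) = (1−p)^11 = 0.00520

0.005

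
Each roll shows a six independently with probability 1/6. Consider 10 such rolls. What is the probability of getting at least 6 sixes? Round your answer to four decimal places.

0.0024

X ~ Binomial(10, 0.166667); P(X ≥ 6) = Σ C(10,k) p^k (1−p)^(10−k) over k:
  k=6: C(10,6)·0.166667^6·0.833333^4 = 0.002171
  k=7: C(10,7)·0.166667^7·0.833333^3 = 0.000248
  k=8: C(10,8)·0.166667^8·0.833333^2 = 0.000019
  k=9: C(10,9)·0.166667^9·0.833333^1 = 0.000001
  k=10: C(10,10)·0.166667^10·0.833333^0 = 0.000000
Total = 0.002438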